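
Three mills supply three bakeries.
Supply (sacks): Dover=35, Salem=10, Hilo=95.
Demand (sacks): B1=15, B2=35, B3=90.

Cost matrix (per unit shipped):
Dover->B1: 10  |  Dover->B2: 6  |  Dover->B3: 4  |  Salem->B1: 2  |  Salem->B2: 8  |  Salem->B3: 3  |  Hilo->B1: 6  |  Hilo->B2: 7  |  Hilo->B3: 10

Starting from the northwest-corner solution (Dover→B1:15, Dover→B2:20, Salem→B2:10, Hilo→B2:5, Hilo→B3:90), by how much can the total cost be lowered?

Current plan cost = 15·10 + 20·6 + 10·8 + 5·7 + 90·10 = 1285.
Optimal plan:
  Dover–B3: 35 × 4 = 140
  Salem–B3: 10 × 3 = 30
  Hilo–B1: 15 × 6 = 90
  Hilo–B2: 35 × 7 = 245
  Hilo–B3: 45 × 10 = 450
Optimal cost = 955.
Saving = 1285 − 955 = 330.

330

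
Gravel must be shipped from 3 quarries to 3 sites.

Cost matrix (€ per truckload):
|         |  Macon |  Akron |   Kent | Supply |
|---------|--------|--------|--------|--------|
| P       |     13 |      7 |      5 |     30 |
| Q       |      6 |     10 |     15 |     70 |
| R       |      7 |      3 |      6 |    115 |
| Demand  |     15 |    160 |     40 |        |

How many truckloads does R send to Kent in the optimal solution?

The minimum-cost plan:
  P->Kent: 30 × €5 = €150
  Q->Macon: 15 × €6 = €90
  Q->Akron: 55 × €10 = €550
  R->Akron: 105 × €3 = €315
  R->Kent: 10 × €6 = €60
Total cost = €1165.
So R→Kent carries 10 truckloads.

10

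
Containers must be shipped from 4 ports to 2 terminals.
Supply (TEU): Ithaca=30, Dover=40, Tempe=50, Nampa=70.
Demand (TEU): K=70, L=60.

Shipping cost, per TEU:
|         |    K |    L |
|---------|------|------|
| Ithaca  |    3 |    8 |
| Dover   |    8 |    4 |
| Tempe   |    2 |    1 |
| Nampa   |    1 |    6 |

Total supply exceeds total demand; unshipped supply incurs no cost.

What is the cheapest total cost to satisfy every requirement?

160

One minimum-cost allocation:
  Dover–L: 10 TEU
  Tempe–L: 50 TEU
  Nampa–K: 70 TEU
Total cost = 160.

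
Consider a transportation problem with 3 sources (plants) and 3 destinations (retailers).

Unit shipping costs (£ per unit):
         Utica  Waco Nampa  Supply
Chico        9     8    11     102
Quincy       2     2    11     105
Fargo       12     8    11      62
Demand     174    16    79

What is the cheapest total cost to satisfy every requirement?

A cheapest plan:
  Chico to Utica: 69 × £9 = £621
  Chico to Nampa: 33 × £11 = £363
  Quincy to Utica: 105 × £2 = £210
  Fargo to Waco: 16 × £8 = £128
  Fargo to Nampa: 46 × £11 = £506
Total = 621 + 363 + 210 + 128 + 506 = £1828.
(Supply check: Chico ships 102; Quincy ships 105; Fargo ships 62.)

1828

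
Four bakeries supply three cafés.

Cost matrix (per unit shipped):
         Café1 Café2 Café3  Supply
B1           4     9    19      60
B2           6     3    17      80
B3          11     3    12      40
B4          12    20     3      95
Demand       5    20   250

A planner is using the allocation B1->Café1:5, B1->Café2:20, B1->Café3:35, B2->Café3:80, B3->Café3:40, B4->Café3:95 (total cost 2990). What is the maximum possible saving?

Current plan cost = 5·4 + 20·9 + 35·19 + 80·17 + 40·12 + 95·3 = 2990.
Optimal plan:
  B1→Café1: 5 × 4 = 20
  B1→Café3: 55 × 19 = 1045
  B2→Café2: 20 × 3 = 60
  B2→Café3: 60 × 17 = 1020
  B3→Café3: 40 × 12 = 480
  B4→Café3: 95 × 3 = 285
Optimal cost = 2910.
Saving = 2990 − 2910 = 80.

80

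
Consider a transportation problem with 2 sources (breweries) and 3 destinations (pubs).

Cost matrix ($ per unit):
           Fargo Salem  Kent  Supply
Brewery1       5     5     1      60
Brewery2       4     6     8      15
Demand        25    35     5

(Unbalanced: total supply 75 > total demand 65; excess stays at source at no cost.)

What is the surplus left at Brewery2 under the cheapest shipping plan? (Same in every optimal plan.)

Minimum-cost shipments:
  Brewery1->Fargo: 10 kegs
  Brewery1->Salem: 35 kegs
  Brewery1->Kent: 5 kegs
  Brewery2->Fargo: 15 kegs
Total cost = $290.
Brewery2 ships 15 of its 15, leaving 0.

0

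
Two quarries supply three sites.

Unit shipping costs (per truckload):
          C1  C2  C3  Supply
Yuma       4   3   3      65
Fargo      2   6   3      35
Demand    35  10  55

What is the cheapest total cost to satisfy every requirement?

An optimal shipping plan:
  Yuma->C2: 10 × 3 = 30
  Yuma->C3: 55 × 3 = 165
  Fargo->C1: 35 × 2 = 70
Total = 30 + 165 + 70 = 265.
(Supply check: Yuma ships 65; Fargo ships 35.)

265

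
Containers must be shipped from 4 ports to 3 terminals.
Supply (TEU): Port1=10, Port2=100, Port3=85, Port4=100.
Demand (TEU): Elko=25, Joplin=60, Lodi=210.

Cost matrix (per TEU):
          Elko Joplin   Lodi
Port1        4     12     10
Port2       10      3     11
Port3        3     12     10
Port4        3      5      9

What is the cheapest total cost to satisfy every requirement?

2295

An optimal shipping plan:
  Port1->Lodi: 10 × 10 = 100
  Port2->Joplin: 60 × 3 = 180
  Port2->Lodi: 40 × 11 = 440
  Port3->Elko: 25 × 3 = 75
  Port3->Lodi: 60 × 10 = 600
  Port4->Lodi: 100 × 9 = 900
Total = 100 + 180 + 440 + 75 + 600 + 900 = 2295.
(Supply check: Port1 ships 10; Port2 ships 100; Port3 ships 85; Port4 ships 100.)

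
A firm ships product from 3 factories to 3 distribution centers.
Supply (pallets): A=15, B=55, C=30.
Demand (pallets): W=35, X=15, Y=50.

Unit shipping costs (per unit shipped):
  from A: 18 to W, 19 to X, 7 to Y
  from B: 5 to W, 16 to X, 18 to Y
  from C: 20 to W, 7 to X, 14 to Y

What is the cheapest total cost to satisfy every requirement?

One minimum-cost allocation:
  A->Y: 15 × 7 = 105
  B->W: 35 × 5 = 175
  B->Y: 20 × 18 = 360
  C->X: 15 × 7 = 105
  C->Y: 15 × 14 = 210
Total = 105 + 175 + 360 + 105 + 210 = 955.
(Supply check: A ships 15; B ships 55; C ships 30.)

955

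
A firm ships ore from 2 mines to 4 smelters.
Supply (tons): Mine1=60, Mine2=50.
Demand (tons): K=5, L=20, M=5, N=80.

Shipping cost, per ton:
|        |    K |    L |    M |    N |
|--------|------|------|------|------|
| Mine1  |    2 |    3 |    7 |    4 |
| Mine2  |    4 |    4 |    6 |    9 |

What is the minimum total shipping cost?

An optimal shipping plan:
  Mine1->N: 60 tons
  Mine2->K: 5 tons
  Mine2->L: 20 tons
  Mine2->M: 5 tons
  Mine2->N: 20 tons
Total cost = 550.

550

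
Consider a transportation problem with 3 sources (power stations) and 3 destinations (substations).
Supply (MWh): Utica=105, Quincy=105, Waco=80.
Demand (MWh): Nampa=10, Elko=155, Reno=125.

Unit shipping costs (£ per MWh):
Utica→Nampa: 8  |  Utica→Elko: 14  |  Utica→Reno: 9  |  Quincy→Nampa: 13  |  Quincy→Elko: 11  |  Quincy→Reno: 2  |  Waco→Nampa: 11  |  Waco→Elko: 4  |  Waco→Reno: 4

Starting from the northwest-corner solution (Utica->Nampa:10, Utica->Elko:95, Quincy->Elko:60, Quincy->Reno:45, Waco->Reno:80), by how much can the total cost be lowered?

Current plan cost = 10·8 + 95·14 + 60·11 + 45·2 + 80·4 = £2480.
Optimal plan:
  Utica->Nampa: 10 × £8 = £80
  Utica->Elko: 75 × £14 = £1050
  Utica->Reno: 20 × £9 = £180
  Quincy->Reno: 105 × £2 = £210
  Waco->Elko: 80 × £4 = £320
Optimal cost = £1840.
Saving = 2480 − 1840 = £640.

640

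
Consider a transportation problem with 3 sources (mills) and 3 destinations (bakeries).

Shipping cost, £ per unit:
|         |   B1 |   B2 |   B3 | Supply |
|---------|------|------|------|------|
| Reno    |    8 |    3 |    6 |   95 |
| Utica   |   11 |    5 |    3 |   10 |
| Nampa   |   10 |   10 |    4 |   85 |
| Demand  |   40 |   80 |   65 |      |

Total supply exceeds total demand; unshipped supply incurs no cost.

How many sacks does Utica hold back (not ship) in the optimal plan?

An optimal plan:
  Reno->B1: 15 sacks
  Reno->B2: 80 sacks
  Utica->B3: 10 sacks
  Nampa->B1: 25 sacks
  Nampa->B3: 55 sacks
Total cost = £860.
Utica ships 10 of its 10, leaving 0.

0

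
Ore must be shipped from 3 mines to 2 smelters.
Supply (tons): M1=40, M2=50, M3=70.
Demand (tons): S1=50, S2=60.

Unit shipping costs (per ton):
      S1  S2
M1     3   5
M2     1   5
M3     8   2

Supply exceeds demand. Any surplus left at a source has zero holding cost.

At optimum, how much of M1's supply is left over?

Minimum-cost shipments:
  M2–S1: 50 × 1 = 50
  M3–S2: 60 × 2 = 120
Total cost = 170.
M1 ships 0 of its 40, leaving 40.

40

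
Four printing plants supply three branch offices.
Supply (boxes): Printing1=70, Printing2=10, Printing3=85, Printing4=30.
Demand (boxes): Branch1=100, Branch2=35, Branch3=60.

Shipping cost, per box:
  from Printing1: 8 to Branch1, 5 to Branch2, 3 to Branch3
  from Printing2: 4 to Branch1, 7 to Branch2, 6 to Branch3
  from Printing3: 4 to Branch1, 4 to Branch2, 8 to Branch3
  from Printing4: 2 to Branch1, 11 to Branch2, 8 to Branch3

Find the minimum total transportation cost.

670

A cheapest plan:
  Printing1→Branch2: 10 × 5 = 50
  Printing1→Branch3: 60 × 3 = 180
  Printing2→Branch1: 10 × 4 = 40
  Printing3→Branch1: 60 × 4 = 240
  Printing3→Branch2: 25 × 4 = 100
  Printing4→Branch1: 30 × 2 = 60
Total = 50 + 180 + 40 + 240 + 100 + 60 = 670.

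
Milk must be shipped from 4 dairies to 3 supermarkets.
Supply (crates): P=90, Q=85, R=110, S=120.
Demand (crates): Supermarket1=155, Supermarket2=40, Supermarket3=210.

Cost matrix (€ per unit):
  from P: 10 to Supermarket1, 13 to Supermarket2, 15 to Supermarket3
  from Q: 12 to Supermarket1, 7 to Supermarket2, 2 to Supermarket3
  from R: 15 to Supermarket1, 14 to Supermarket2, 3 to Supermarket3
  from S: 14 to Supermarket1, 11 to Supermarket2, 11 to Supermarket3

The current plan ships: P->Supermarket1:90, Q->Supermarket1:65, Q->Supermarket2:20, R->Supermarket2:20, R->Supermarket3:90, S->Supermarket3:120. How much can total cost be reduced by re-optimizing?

Current plan cost = 90·10 + 65·12 + 20·7 + 20·14 + 90·3 + 120·11 = €3690.
Optimal plan:
  P->Supermarket1: 90 crates
  Q->Supermarket3: 85 crates
  R->Supermarket3: 110 crates
  S->Supermarket1: 65 crates
  S->Supermarket2: 40 crates
  S->Supermarket3: 15 crates
Optimal cost = €2915.
Saving = 3690 − 2915 = €775.

775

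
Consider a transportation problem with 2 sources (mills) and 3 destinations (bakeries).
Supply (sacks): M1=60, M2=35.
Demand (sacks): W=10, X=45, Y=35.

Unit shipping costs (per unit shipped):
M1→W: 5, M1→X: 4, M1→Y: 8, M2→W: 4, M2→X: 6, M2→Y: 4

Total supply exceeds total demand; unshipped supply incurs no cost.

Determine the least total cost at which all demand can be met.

370

An optimal shipping plan:
  M1–W: 10 × 5 = 50
  M1–X: 45 × 4 = 180
  M2–Y: 35 × 4 = 140
Total = 50 + 180 + 140 = 370.
(Supply check: M1 ships 55; M2 ships 35.)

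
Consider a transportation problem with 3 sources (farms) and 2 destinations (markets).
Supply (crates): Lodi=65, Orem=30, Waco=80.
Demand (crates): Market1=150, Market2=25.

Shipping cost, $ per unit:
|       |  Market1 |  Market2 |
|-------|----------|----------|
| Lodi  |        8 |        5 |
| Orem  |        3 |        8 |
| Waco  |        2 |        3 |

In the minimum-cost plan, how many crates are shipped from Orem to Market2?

0

Optimal shipments:
  Lodi->Market1: 40 × $8 = $320
  Lodi->Market2: 25 × $5 = $125
  Orem->Market1: 30 × $3 = $90
  Waco->Market1: 80 × $2 = $160
Total cost = $695.
The route Orem→Market2 is not used.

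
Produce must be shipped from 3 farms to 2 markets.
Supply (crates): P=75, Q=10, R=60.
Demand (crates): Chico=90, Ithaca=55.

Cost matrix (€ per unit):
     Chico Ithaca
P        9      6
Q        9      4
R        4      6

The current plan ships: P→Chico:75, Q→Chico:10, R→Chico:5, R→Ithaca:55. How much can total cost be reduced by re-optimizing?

295

Current plan cost = 75·9 + 10·9 + 5·4 + 55·6 = €1115.
Optimal plan:
  P to Chico: 30 × €9 = €270
  P to Ithaca: 45 × €6 = €270
  Q to Ithaca: 10 × €4 = €40
  R to Chico: 60 × €4 = €240
Optimal cost = €820.
Saving = 1115 − 820 = €295.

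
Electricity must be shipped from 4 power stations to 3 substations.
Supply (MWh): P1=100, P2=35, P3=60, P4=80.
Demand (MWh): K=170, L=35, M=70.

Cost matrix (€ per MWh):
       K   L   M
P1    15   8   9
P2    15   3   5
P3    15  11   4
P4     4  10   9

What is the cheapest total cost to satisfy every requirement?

2105

One minimum-cost allocation:
  P1–K: 90 × €15 = €1350
  P1–M: 10 × €9 = €90
  P2–L: 35 × €3 = €105
  P3–M: 60 × €4 = €240
  P4–K: 80 × €4 = €320
Total = 1350 + 90 + 105 + 240 + 320 = €2105.
(Supply check: P1 ships 100; P2 ships 35; P3 ships 60; P4 ships 80.)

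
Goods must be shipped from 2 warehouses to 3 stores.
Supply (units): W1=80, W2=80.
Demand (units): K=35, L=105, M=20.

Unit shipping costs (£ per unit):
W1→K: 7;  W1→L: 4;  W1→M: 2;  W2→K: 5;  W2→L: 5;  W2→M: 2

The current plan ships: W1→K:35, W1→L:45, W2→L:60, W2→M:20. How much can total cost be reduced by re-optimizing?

105

Current plan cost = 35·7 + 45·4 + 60·5 + 20·2 = £765.
Optimal plan:
  W1->L: 80 units
  W2->K: 35 units
  W2->L: 25 units
  W2->M: 20 units
Optimal cost = £660.
Saving = 765 − 660 = £105.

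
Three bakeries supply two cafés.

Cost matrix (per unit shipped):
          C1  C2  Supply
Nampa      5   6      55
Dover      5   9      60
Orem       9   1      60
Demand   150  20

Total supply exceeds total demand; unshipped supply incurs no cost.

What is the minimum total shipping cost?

910

An optimal shipping plan:
  Nampa to C1: 55 × 5 = 275
  Dover to C1: 60 × 5 = 300
  Orem to C1: 35 × 9 = 315
  Orem to C2: 20 × 1 = 20
Total = 275 + 300 + 315 + 20 = 910.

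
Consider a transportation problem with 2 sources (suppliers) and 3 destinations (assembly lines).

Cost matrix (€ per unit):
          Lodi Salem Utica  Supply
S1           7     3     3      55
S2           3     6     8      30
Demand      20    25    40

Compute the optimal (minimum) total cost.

An optimal shipping plan:
  S1–Salem: 15 × €3 = €45
  S1–Utica: 40 × €3 = €120
  S2–Lodi: 20 × €3 = €60
  S2–Salem: 10 × €6 = €60
Total = 45 + 120 + 60 + 60 = €285.

285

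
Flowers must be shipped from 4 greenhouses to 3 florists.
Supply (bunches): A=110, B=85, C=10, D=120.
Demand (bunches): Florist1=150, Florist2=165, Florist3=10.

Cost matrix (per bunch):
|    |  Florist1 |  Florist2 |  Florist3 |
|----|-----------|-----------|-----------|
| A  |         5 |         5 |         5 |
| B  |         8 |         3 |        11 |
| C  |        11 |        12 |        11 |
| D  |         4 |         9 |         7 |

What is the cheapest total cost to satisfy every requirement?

An optimal shipping plan:
  A→Florist1: 20 × 5 = 100
  A→Florist2: 80 × 5 = 400
  A→Florist3: 10 × 5 = 50
  B→Florist2: 85 × 3 = 255
  C→Florist1: 10 × 11 = 110
  D→Florist1: 120 × 4 = 480
Total = 100 + 400 + 50 + 255 + 110 + 480 = 1395.

1395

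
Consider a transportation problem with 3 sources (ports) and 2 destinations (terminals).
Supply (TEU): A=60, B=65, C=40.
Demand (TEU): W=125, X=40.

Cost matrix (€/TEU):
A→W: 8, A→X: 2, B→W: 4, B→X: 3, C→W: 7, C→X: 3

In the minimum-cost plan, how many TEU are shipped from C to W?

40

Optimal shipments:
  A→W: 20 × €8 = €160
  A→X: 40 × €2 = €80
  B→W: 65 × €4 = €260
  C→W: 40 × €7 = €280
Total cost = €780.
So C→W carries 40 TEU.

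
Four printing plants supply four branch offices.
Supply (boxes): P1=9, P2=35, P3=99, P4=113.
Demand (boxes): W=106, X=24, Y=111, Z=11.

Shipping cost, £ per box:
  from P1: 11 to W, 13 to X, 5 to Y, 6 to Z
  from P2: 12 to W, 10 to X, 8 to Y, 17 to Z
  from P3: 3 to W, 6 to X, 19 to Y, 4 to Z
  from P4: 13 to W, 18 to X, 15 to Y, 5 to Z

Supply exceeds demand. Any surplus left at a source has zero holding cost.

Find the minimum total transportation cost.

2157

A cheapest plan:
  P1–Y: 9 × £5 = £45
  P2–Y: 35 × £8 = £280
  P3–W: 75 × £3 = £225
  P3–X: 24 × £6 = £144
  P4–W: 31 × £13 = £403
  P4–Y: 67 × £15 = £1005
  P4–Z: 11 × £5 = £55
Total = 45 + 280 + 225 + 144 + 403 + 1005 + 55 = £2157.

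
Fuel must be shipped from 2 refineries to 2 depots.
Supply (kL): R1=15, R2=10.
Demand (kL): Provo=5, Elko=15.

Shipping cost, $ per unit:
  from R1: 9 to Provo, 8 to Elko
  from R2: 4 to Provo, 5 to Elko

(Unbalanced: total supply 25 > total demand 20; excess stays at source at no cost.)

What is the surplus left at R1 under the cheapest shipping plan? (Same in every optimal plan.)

5

Minimum-cost shipments:
  R1 to Elko: 10 kL
  R2 to Provo: 5 kL
  R2 to Elko: 5 kL
Total cost = $125.
R1 ships 10 of its 15, leaving 5.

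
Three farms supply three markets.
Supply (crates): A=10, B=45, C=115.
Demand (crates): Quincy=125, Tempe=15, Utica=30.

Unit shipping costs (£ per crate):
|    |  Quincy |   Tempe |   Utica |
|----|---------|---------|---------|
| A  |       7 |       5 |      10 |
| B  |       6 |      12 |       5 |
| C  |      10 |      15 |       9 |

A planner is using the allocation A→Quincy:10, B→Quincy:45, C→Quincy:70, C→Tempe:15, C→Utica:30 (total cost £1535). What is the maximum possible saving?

Current plan cost = 10·7 + 45·6 + 70·10 + 15·15 + 30·9 = £1535.
Optimal plan:
  A–Tempe: 10 × £5 = £50
  B–Quincy: 15 × £6 = £90
  B–Utica: 30 × £5 = £150
  C–Quincy: 110 × £10 = £1100
  C–Tempe: 5 × £15 = £75
Optimal cost = £1465.
Saving = 1535 − 1465 = £70.

70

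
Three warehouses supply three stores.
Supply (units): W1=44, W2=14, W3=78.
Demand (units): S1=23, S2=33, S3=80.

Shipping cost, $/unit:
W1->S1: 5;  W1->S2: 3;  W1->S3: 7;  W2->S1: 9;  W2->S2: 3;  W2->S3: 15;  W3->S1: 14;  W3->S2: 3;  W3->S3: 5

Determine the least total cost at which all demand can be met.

A cheapest plan:
  W1–S1: 23 × $5 = $115
  W1–S2: 19 × $3 = $57
  W1–S3: 2 × $7 = $14
  W2–S2: 14 × $3 = $42
  W3–S3: 78 × $5 = $390
Total = 115 + 57 + 14 + 42 + 390 = $618.

618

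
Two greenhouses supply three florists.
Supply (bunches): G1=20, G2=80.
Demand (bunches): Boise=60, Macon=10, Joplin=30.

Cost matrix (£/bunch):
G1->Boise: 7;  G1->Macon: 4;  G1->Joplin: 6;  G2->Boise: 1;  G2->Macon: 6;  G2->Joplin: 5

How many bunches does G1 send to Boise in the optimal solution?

The minimum-cost plan:
  G1 to Macon: 10 bunches
  G1 to Joplin: 10 bunches
  G2 to Boise: 60 bunches
  G2 to Joplin: 20 bunches
Total cost = £260.
The route G1→Boise is not used.

0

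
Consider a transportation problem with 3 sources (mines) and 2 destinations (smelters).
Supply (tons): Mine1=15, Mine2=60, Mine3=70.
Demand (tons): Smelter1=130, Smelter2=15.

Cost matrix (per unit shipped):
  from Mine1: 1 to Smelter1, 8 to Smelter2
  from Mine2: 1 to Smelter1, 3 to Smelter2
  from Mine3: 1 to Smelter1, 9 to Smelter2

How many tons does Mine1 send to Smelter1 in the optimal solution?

The minimum-cost plan:
  Mine1–Smelter1: 15 × 1 = 15
  Mine2–Smelter1: 45 × 1 = 45
  Mine2–Smelter2: 15 × 3 = 45
  Mine3–Smelter1: 70 × 1 = 70
Total cost = 175.
So Mine1→Smelter1 carries 15 tons.

15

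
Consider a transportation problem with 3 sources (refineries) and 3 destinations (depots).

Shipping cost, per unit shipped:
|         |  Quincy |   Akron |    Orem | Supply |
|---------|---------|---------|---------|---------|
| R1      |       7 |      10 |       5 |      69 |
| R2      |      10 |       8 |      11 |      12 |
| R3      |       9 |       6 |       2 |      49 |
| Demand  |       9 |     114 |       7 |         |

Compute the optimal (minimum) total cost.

1018

An optimal shipping plan:
  R1–Quincy: 9 × 7 = 63
  R1–Akron: 53 × 10 = 530
  R1–Orem: 7 × 5 = 35
  R2–Akron: 12 × 8 = 96
  R3–Akron: 49 × 6 = 294
Total = 63 + 530 + 35 + 96 + 294 = 1018.
(Supply check: R1 ships 69; R2 ships 12; R3 ships 49.)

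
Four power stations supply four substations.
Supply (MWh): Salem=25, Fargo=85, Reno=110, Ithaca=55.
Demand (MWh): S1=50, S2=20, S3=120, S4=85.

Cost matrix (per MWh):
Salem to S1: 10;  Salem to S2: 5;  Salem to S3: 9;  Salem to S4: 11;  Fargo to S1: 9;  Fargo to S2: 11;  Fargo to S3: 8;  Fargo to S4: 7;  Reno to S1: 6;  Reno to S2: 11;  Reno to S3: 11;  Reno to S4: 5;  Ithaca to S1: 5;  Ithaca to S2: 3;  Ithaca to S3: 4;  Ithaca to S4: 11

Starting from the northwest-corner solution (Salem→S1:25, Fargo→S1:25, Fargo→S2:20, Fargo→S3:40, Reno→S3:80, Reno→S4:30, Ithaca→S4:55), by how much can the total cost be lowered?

1030

Current plan cost = 25·10 + 25·9 + 20·11 + 40·8 + 80·11 + 30·5 + 55·11 = 2650.
Optimal plan:
  Salem->S2: 20 MWh
  Salem->S3: 5 MWh
  Fargo->S3: 60 MWh
  Fargo->S4: 25 MWh
  Reno->S1: 50 MWh
  Reno->S4: 60 MWh
  Ithaca->S3: 55 MWh
Optimal cost = 1620.
Saving = 2650 − 1620 = 1030.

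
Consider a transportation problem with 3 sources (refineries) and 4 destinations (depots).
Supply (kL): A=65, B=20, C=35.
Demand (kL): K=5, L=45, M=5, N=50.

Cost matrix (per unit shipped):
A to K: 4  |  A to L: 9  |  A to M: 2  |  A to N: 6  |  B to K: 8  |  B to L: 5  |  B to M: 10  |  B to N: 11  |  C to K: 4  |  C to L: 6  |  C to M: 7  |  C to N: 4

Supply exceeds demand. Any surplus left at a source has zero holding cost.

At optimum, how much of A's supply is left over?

15

Minimum-cost shipments:
  A to K: 5 × 4 = 20
  A to M: 5 × 2 = 10
  A to N: 40 × 6 = 240
  B to L: 20 × 5 = 100
  C to L: 25 × 6 = 150
  C to N: 10 × 4 = 40
Total cost = 560.
A ships 50 of its 65, leaving 15.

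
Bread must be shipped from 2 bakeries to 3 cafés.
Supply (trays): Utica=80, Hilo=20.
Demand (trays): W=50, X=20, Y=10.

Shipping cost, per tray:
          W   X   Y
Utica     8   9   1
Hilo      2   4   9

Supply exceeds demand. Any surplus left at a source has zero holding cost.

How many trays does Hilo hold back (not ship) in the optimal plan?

An optimal plan:
  Utica–W: 30 × 8 = 240
  Utica–X: 20 × 9 = 180
  Utica–Y: 10 × 1 = 10
  Hilo–W: 20 × 2 = 40
Total cost = 470.
Hilo ships 20 of its 20, leaving 0.

0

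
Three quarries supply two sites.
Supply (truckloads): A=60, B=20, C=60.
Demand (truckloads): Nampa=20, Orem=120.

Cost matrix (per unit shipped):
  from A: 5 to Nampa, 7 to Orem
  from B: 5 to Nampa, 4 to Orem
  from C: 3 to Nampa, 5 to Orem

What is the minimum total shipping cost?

760

Optimal allocation:
  A->Nampa: 20 × 5 = 100
  A->Orem: 40 × 7 = 280
  B->Orem: 20 × 4 = 80
  C->Orem: 60 × 5 = 300
Total = 100 + 280 + 80 + 300 = 760.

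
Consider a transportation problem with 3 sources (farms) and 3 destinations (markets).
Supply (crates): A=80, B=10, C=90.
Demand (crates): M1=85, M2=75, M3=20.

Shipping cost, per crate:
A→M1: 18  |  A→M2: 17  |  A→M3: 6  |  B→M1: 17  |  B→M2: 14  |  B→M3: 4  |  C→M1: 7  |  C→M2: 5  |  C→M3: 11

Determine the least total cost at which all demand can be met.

1840

One minimum-cost allocation:
  A→M1: 60 × 18 = 1080
  A→M3: 20 × 6 = 120
  B→M2: 10 × 14 = 140
  C→M1: 25 × 7 = 175
  C→M2: 65 × 5 = 325
Total = 1080 + 120 + 140 + 175 + 325 = 1840.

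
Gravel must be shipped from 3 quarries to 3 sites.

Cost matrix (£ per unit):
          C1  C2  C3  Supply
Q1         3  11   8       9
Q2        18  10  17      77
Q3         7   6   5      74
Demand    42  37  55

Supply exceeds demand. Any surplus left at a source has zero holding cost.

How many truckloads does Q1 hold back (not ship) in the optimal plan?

An optimal plan:
  Q1 to C1: 9 × £3 = £27
  Q2 to C1: 14 × £18 = £252
  Q2 to C2: 37 × £10 = £370
  Q3 to C1: 19 × £7 = £133
  Q3 to C3: 55 × £5 = £275
Total cost = £1057.
Q1 ships 9 of its 9, leaving 0.

0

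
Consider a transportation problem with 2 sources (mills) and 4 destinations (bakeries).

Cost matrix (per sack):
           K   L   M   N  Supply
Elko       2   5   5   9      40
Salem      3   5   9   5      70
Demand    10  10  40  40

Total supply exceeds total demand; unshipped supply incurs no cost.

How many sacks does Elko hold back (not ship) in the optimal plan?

0

Minimum-cost shipments:
  Elko to M: 40 sacks
  Salem to K: 10 sacks
  Salem to L: 10 sacks
  Salem to N: 40 sacks
Total cost = 480.
Elko ships 40 of its 40, leaving 0.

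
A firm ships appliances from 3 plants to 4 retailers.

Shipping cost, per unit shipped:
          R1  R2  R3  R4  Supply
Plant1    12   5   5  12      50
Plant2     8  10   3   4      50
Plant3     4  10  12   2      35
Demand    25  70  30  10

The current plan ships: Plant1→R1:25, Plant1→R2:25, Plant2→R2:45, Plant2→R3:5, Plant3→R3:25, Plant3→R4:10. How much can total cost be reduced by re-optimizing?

550

Current plan cost = 25·12 + 25·5 + 45·10 + 5·3 + 25·12 + 10·2 = 1210.
Optimal plan:
  Plant1→R2: 50 × 5 = 250
  Plant2→R2: 20 × 10 = 200
  Plant2→R3: 30 × 3 = 90
  Plant3→R1: 25 × 4 = 100
  Plant3→R4: 10 × 2 = 20
Optimal cost = 660.
Saving = 1210 − 660 = 550.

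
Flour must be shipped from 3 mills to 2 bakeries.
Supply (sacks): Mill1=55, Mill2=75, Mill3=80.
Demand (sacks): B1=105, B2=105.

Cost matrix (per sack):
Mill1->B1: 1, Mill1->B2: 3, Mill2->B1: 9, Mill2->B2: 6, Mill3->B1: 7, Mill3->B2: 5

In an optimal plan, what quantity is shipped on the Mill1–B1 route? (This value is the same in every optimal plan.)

The minimum-cost plan:
  Mill1->B1: 55 × 1 = 55
  Mill2->B2: 75 × 6 = 450
  Mill3->B1: 50 × 7 = 350
  Mill3->B2: 30 × 5 = 150
Total cost = 1005.
So Mill1→B1 carries 55 sacks.

55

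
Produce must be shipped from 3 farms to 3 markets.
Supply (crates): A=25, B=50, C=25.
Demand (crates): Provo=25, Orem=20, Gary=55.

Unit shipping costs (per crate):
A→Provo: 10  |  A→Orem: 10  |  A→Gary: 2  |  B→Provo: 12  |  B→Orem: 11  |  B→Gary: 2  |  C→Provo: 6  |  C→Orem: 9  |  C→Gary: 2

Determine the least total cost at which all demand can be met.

460

An optimal shipping plan:
  A to Orem: 20 × 10 = 200
  A to Gary: 5 × 2 = 10
  B to Gary: 50 × 2 = 100
  C to Provo: 25 × 6 = 150
Total = 200 + 10 + 100 + 150 = 460.
(Supply check: A ships 25; B ships 50; C ships 25.)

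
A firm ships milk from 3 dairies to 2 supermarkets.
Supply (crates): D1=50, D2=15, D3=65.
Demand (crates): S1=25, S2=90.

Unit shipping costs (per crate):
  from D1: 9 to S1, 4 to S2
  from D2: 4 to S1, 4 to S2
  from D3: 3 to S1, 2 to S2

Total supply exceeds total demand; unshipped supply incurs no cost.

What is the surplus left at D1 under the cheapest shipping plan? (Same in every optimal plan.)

Minimum-cost shipments:
  D1–S2: 35 × 4 = 140
  D2–S1: 15 × 4 = 60
  D3–S1: 10 × 3 = 30
  D3–S2: 55 × 2 = 110
Total cost = 340.
D1 ships 35 of its 50, leaving 15.

15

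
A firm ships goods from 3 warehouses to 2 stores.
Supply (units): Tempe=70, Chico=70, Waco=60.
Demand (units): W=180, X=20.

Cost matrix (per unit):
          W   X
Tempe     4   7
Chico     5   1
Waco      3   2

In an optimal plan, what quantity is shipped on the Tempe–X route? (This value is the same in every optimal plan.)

0

The minimum-cost plan:
  Tempe->W: 70 × 4 = 280
  Chico->W: 50 × 5 = 250
  Chico->X: 20 × 1 = 20
  Waco->W: 60 × 3 = 180
Total cost = 730.
The route Tempe→X is not used.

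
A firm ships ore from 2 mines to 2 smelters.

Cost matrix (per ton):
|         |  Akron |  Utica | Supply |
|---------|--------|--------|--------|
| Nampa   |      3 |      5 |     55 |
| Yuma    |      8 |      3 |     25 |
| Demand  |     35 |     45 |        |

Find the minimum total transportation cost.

One minimum-cost allocation:
  Nampa–Akron: 35 × 3 = 105
  Nampa–Utica: 20 × 5 = 100
  Yuma–Utica: 25 × 3 = 75
Total = 105 + 100 + 75 = 280.

280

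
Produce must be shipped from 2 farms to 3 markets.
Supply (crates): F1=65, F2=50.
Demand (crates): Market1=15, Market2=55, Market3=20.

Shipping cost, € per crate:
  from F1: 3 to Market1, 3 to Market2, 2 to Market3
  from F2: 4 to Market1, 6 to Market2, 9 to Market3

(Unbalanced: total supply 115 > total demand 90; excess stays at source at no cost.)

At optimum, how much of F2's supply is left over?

25

An optimal plan:
  F1 to Market2: 45 × €3 = €135
  F1 to Market3: 20 × €2 = €40
  F2 to Market1: 15 × €4 = €60
  F2 to Market2: 10 × €6 = €60
Total cost = €295.
F2 ships 25 of its 50, leaving 25.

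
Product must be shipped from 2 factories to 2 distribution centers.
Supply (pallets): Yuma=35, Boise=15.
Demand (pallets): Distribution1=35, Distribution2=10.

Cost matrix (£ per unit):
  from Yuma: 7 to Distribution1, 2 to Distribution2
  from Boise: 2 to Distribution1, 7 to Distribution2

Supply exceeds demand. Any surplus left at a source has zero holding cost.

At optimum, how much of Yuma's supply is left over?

An optimal plan:
  Yuma–Distribution1: 20 pallets
  Yuma–Distribution2: 10 pallets
  Boise–Distribution1: 15 pallets
Total cost = £190.
Yuma ships 30 of its 35, leaving 5.

5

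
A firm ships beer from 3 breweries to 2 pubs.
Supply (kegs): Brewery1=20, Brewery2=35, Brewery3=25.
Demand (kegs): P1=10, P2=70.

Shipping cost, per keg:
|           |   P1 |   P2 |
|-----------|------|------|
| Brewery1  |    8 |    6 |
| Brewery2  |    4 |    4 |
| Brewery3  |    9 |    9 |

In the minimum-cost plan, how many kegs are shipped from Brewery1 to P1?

Solving gives:
  Brewery1→P2: 20 kegs
  Brewery2→P1: 10 kegs
  Brewery2→P2: 25 kegs
  Brewery3→P2: 25 kegs
Total cost = 485.
The route Brewery1→P1 is not used.

0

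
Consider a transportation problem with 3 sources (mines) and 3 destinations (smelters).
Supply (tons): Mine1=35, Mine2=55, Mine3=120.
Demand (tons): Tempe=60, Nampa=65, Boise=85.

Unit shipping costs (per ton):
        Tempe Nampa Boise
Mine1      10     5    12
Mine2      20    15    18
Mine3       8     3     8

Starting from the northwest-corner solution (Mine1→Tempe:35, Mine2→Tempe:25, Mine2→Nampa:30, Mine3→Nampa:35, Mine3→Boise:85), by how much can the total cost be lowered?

110

Current plan cost = 35·10 + 25·20 + 30·15 + 35·3 + 85·8 = 2085.
Optimal plan:
  Mine1 to Nampa: 35 tons
  Mine2 to Boise: 55 tons
  Mine3 to Tempe: 60 tons
  Mine3 to Nampa: 30 tons
  Mine3 to Boise: 30 tons
Optimal cost = 1975.
Saving = 2085 − 1975 = 110.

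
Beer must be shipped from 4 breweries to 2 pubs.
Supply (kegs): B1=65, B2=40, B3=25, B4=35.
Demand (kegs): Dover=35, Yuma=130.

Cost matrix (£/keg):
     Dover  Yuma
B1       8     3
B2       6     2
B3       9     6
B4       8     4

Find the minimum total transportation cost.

A cheapest plan:
  B1->Yuma: 65 × £3 = £195
  B2->Dover: 10 × £6 = £60
  B2->Yuma: 30 × £2 = £60
  B3->Dover: 25 × £9 = £225
  B4->Yuma: 35 × £4 = £140
Total = 195 + 60 + 60 + 225 + 140 = £680.

680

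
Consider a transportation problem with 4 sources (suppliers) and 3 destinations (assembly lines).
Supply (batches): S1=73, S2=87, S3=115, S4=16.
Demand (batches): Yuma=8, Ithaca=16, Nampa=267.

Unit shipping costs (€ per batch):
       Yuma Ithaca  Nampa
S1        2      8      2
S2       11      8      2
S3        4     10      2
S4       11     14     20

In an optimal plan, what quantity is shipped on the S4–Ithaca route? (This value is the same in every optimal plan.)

16

The minimum-cost plan:
  S1->Yuma: 8 × €2 = €16
  S1->Nampa: 65 × €2 = €130
  S2->Nampa: 87 × €2 = €174
  S3->Nampa: 115 × €2 = €230
  S4->Ithaca: 16 × €14 = €224
Total cost = €774.
So S4→Ithaca carries 16 batches.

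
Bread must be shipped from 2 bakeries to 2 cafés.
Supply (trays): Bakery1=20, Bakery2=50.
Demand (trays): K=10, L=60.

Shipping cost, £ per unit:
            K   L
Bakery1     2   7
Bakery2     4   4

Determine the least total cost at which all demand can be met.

290

One minimum-cost allocation:
  Bakery1 to K: 10 × £2 = £20
  Bakery1 to L: 10 × £7 = £70
  Bakery2 to L: 50 × £4 = £200
Total = 20 + 70 + 200 = £290.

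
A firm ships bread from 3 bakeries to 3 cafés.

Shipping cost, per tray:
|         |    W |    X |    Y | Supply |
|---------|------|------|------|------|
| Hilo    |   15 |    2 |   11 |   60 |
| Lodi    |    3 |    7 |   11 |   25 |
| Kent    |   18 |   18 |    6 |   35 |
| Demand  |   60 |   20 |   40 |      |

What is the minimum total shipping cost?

905

One minimum-cost allocation:
  Hilo->W: 35 trays
  Hilo->X: 20 trays
  Hilo->Y: 5 trays
  Lodi->W: 25 trays
  Kent->Y: 35 trays
Total cost = 905.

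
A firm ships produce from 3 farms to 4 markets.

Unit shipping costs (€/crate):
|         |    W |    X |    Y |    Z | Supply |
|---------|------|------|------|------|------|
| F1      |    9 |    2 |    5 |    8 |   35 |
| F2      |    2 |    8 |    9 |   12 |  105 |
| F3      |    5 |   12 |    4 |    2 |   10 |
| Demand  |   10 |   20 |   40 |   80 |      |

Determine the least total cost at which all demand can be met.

One minimum-cost allocation:
  F1→X: 20 × €2 = €40
  F1→Z: 15 × €8 = €120
  F2→W: 10 × €2 = €20
  F2→Y: 40 × €9 = €360
  F2→Z: 55 × €12 = €660
  F3→Z: 10 × €2 = €20
Total = 40 + 120 + 20 + 360 + 660 + 20 = €1220.

1220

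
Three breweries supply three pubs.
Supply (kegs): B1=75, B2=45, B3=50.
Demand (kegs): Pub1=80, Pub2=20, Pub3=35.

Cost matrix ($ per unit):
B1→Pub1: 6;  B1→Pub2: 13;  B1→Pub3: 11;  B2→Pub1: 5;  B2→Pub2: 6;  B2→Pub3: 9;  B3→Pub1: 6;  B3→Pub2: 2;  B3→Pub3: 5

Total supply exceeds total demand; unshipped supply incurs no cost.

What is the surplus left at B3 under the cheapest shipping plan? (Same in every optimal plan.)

An optimal plan:
  B1 to Pub1: 40 × $6 = $240
  B2 to Pub1: 40 × $5 = $200
  B2 to Pub2: 5 × $6 = $30
  B3 to Pub2: 15 × $2 = $30
  B3 to Pub3: 35 × $5 = $175
Total cost = $675.
B3 ships 50 of its 50, leaving 0.

0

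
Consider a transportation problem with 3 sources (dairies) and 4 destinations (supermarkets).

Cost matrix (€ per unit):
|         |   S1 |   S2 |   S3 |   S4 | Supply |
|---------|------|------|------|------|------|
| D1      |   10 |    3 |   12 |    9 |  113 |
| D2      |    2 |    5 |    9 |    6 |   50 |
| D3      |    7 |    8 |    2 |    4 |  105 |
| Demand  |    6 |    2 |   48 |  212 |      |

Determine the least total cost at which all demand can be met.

One minimum-cost allocation:
  D1–S2: 2 × €3 = €6
  D1–S4: 111 × €9 = €999
  D2–S1: 6 × €2 = €12
  D2–S4: 44 × €6 = €264
  D3–S3: 48 × €2 = €96
  D3–S4: 57 × €4 = €228
Total = 6 + 999 + 12 + 264 + 96 + 228 = €1605.

1605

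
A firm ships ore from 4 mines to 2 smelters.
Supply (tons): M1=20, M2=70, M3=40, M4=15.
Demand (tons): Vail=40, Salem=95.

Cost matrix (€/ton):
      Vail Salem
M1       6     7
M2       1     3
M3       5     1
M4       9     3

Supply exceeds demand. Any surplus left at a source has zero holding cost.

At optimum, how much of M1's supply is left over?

Minimum-cost shipments:
  M1->Salem: 10 × €7 = €70
  M2->Vail: 40 × €1 = €40
  M2->Salem: 30 × €3 = €90
  M3->Salem: 40 × €1 = €40
  M4->Salem: 15 × €3 = €45
Total cost = €285.
M1 ships 10 of its 20, leaving 10.

10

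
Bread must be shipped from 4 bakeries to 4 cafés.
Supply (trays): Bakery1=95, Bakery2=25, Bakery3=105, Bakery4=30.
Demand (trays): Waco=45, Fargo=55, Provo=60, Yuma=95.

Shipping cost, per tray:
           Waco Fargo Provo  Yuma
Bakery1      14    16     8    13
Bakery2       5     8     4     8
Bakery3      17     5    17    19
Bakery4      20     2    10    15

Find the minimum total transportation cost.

Optimal allocation:
  Bakery1→Provo: 30 × 8 = 240
  Bakery1→Yuma: 65 × 13 = 845
  Bakery2→Waco: 25 × 5 = 125
  Bakery3→Waco: 20 × 17 = 340
  Bakery3→Fargo: 55 × 5 = 275
  Bakery3→Yuma: 30 × 19 = 570
  Bakery4→Provo: 30 × 10 = 300
Total = 240 + 845 + 125 + 340 + 275 + 570 + 300 = 2695.

2695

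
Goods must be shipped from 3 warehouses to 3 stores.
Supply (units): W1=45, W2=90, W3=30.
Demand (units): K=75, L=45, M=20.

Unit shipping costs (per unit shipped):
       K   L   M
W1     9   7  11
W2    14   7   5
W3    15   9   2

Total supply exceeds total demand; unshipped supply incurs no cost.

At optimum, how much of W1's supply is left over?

Minimum-cost shipments:
  W1–K: 45 × 9 = 405
  W2–K: 30 × 14 = 420
  W2–L: 45 × 7 = 315
  W3–M: 20 × 2 = 40
Total cost = 1180.
W1 ships 45 of its 45, leaving 0.

0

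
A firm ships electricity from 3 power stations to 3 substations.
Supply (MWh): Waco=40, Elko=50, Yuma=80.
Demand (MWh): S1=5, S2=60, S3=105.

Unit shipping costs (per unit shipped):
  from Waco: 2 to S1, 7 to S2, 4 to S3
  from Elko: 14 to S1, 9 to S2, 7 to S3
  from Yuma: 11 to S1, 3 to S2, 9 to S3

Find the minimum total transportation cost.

860

A cheapest plan:
  Waco–S1: 5 × 2 = 10
  Waco–S3: 35 × 4 = 140
  Elko–S3: 50 × 7 = 350
  Yuma–S2: 60 × 3 = 180
  Yuma–S3: 20 × 9 = 180
Total = 10 + 140 + 350 + 180 + 180 = 860.
(Supply check: Waco ships 40; Elko ships 50; Yuma ships 80.)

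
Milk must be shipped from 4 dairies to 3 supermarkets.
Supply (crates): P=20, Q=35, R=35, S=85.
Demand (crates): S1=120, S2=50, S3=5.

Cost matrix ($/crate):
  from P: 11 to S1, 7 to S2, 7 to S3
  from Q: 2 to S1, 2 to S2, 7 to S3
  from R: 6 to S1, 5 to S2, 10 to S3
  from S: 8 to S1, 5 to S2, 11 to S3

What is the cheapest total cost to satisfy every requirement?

995

One minimum-cost allocation:
  P–S2: 15 × $7 = $105
  P–S3: 5 × $7 = $35
  Q–S1: 35 × $2 = $70
  R–S1: 35 × $6 = $210
  S–S1: 50 × $8 = $400
  S–S2: 35 × $5 = $175
Total = 105 + 35 + 70 + 210 + 400 + 175 = $995.
(Supply check: P ships 20; Q ships 35; R ships 35; S ships 85.)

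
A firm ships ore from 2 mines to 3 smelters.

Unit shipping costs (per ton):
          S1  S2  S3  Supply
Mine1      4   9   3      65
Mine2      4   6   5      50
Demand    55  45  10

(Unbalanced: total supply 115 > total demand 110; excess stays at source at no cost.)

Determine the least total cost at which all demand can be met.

520

An optimal shipping plan:
  Mine1->S1: 50 × 4 = 200
  Mine1->S3: 10 × 3 = 30
  Mine2->S1: 5 × 4 = 20
  Mine2->S2: 45 × 6 = 270
Total = 200 + 30 + 20 + 270 = 520.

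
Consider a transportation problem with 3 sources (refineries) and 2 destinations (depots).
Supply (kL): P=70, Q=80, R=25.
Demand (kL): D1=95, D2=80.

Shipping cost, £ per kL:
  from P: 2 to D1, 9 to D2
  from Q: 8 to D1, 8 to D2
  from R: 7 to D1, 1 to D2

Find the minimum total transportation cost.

805

One minimum-cost allocation:
  P to D1: 70 × £2 = £140
  Q to D1: 25 × £8 = £200
  Q to D2: 55 × £8 = £440
  R to D2: 25 × £1 = £25
Total = 140 + 200 + 440 + 25 = £805.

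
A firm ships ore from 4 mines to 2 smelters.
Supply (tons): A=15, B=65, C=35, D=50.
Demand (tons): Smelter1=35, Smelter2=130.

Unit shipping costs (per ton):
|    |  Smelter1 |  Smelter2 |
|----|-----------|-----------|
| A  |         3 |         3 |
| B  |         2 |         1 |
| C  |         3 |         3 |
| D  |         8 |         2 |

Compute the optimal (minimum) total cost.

315

A cheapest plan:
  A->Smelter1: 15 × 3 = 45
  B->Smelter2: 65 × 1 = 65
  C->Smelter1: 20 × 3 = 60
  C->Smelter2: 15 × 3 = 45
  D->Smelter2: 50 × 2 = 100
Total = 45 + 65 + 60 + 45 + 100 = 315.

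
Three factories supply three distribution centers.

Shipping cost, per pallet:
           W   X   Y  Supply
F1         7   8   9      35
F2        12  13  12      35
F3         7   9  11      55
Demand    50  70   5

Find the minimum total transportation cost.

1125

A cheapest plan:
  F1 to X: 35 pallets
  F2 to X: 30 pallets
  F2 to Y: 5 pallets
  F3 to W: 50 pallets
  F3 to X: 5 pallets
Total cost = 1125.
(Supply check: F1 ships 35; F2 ships 35; F3 ships 55.)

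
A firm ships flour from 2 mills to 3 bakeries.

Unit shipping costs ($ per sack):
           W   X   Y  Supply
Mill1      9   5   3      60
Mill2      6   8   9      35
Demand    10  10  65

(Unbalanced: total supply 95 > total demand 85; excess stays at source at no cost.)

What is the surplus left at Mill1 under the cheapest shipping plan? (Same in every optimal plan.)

0

Minimum-cost shipments:
  Mill1–Y: 60 × $3 = $180
  Mill2–W: 10 × $6 = $60
  Mill2–X: 10 × $8 = $80
  Mill2–Y: 5 × $9 = $45
Total cost = $365.
Mill1 ships 60 of its 60, leaving 0.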